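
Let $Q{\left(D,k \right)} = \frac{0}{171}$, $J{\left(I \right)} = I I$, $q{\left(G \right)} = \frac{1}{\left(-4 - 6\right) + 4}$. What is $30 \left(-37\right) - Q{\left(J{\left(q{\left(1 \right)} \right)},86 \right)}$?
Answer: $-1110$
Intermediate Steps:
$q{\left(G \right)} = - \frac{1}{6}$ ($q{\left(G \right)} = \frac{1}{\left(-4 - 6\right) + 4} = \frac{1}{-10 + 4} = \frac{1}{-6} = - \frac{1}{6}$)
$J{\left(I \right)} = I^{2}$
$Q{\left(D,k \right)} = 0$ ($Q{\left(D,k \right)} = 0 \cdot \frac{1}{171} = 0$)
$30 \left(-37\right) - Q{\left(J{\left(q{\left(1 \right)} \right)},86 \right)} = 30 \left(-37\right) - 0 = -1110 + 0 = -1110$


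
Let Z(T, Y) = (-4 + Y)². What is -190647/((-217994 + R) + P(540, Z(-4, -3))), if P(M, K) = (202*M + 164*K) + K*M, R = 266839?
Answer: -190647/192421 ≈ -0.99078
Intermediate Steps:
P(M, K) = 164*K + 202*M + K*M (P(M, K) = (164*K + 202*M) + K*M = 164*K + 202*M + K*M)
-190647/((-217994 + R) + P(540, Z(-4, -3))) = -190647/((-217994 + 266839) + (164*(-4 - 3)² + 202*540 + (-4 - 3)²*540)) = -190647/(48845 + (164*(-7)² + 109080 + (-7)²*540)) = -190647/(48845 + (164*49 + 109080 + 49*540)) = -190647/(48845 + (8036 + 109080 + 26460)) = -190647/(48845 + 143576) = -190647/192421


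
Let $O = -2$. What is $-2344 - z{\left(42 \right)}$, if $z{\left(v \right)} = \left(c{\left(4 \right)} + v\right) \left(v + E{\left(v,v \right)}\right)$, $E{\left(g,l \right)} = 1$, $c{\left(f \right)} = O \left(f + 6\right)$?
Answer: $-3290$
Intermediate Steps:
$c{\left(f \right)} = -12 - 2 f$ ($c{\left(f \right)} = - 2 \left(f + 6\right) = - 2 \left(6 + f\right) = -12 - 2 f$)
$z{\left(v \right)} = \left(1 + v\right) \left(-20 + v\right)$ ($z{\left(v \right)} = \left(\left(-12 - 8\right) + v\right) \left(v + 1\right) = \left(\left(-12 - 8\right) + v\right) \left(1 + v\right) = \left(-20 + v\right) \left(1 + v\right) = \left(1 + v\right) \left(-20 + v\right)$)
$-2344 - z{\left(42 \right)} = -2344 - \left(-20 + 42^{2} - 798\right) = -2344 - \left(-20 + 1764 - 798\right) = -2344 - 946 = -3290$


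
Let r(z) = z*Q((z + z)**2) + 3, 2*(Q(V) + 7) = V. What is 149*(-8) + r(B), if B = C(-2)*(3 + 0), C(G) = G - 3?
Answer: -7834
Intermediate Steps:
C(G) = -3 + G
B = -15 (B = (-3 - 2)*(3 + 0) = -5*3 = -15)
Q(V) = -7 + V/2
r(z) = 3 + z*(-7 + 2*z**2) (r(z) = z*(-7 + (z + z)**2/2) + 3 = z*(-7 + (2*z)**2/2) + 3 = z*(-7 + (4*z**2)/2) + 3 = z*(-7 + 2*z**2) + 3 = 3 + z*(-7 + 2*z**2))
149*(-8) + r(B) = 149*(-8) + (3 - 15*(-7 + 2*(-15)**2)) = -1192 + (3 - 15*(-7 + 2*225)) = -1192 + (3 - 15*(-7 + 450)) = -1192 + (3 - 15*443) = -1192 + (3 - 6645) = -1192 - 6642 = -7834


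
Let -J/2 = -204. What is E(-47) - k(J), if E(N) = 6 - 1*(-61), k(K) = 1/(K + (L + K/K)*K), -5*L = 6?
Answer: 109339/1632 ≈ 66.997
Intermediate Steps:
L = -6/5 (L = -⅕*6 = -6/5 ≈ -1.2000)
J = 408 (J = -2*(-204) = 408)
k(K) = 5/(4*K) (k(K) = 1/(K + (-6/5 + K/K)*K) = 1/(K + (-6/5 + 1)*K) = 1/(K - K/5) = 1/(4*K/5) = 5/(4*K))
E(N) = 67 (E(N) = 6 + 61 = 67)
E(-47) - k(J) = 67 - 5/(4*408) = 67 - 1*5/1632 = 67 - 5/1632 = 109339/1632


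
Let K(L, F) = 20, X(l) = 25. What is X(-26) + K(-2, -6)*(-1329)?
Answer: -26555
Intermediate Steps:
X(-26) + K(-2, -6)*(-1329) = 25 + 20*(-1329) = 25 - 26580 = -26555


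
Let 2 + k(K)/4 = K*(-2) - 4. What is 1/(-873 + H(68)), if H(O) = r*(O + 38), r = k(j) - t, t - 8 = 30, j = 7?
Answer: -1/13381 ≈ -7.4733e-5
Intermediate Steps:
k(K) = -24 - 8*K (k(K) = -8 + 4*(K*(-2) - 4) = -8 + 4*(-2*K - 4) = -8 + 4*(-4 - 2*K) = -8 + (-16 - 8*K) = -24 - 8*K)
t = 38 (t = 8 + 30 = 38)
r = -118 (r = (-24 - 8*7) - 1*38 = (-24 - 56) - 38 = -80 - 38 = -118)
H(O) = -4484 - 118*O (H(O) = -118*(O + 38) = -118*(38 + O) = -4484 - 118*O)
1/(-873 + H(68)) = 1/(-873 + (-4484 - 118*68)) = 1/(-873 + (-4484 - 8024)) = 1/(-873 - 12508) = 1/(-13381) = -1/13381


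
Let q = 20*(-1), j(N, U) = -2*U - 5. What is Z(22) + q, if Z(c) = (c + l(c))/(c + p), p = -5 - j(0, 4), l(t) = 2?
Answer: -96/5 ≈ -19.200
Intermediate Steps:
j(N, U) = -5 - 2*U
p = 8 (p = -5 - (-5 - 2*4) = -5 - (-5 - 8) = -5 - 1*(-13) = -5 + 13 = 8)
Z(c) = (2 + c)/(8 + c) (Z(c) = (c + 2)/(c + 8) = (2 + c)/(8 + c))
q = -20
Z(22) + q = (2 + 22)/(8 + 22) - 20 = 24/30 - 20 = (1/30)*24 - 20 = ⅘ - 20 = -96/5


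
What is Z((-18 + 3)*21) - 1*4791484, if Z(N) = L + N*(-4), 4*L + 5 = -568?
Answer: -19161469/4 ≈ -4.7904e+6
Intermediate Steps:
L = -573/4 (L = -5/4 + (¼)*(-568) = -5/4 - 142 = -573/4 ≈ -143.25)
Z(N) = -573/4 - 4*N (Z(N) = -573/4 + N*(-4) = -573/4 - 4*N)
Z((-18 + 3)*21) - 1*4791484 = (-573/4 - 4*(-18 + 3)*21) - 1*4791484 = (-573/4 - (-60)*21) - 4791484 = (-573/4 - 4*(-315)) - 4791484 = (-573/4 + 1260) - 4791484 = 4467/4 - 4791484 = -19161469/4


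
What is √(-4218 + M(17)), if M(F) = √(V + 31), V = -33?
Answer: √(-4218 + I*√2) ≈ 0.011 + 64.946*I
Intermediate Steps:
M(F) = I*√2 (M(F) = √(-33 + 31) = √(-2) = I*√2)
√(-4218 + M(17)) = √(-4218 + I*√2)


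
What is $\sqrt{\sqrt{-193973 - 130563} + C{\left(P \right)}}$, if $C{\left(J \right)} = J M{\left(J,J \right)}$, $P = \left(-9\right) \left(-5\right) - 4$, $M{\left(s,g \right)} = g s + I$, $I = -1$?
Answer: $\sqrt{68880 + 2 i \sqrt{81134}} \approx 262.45 + 1.085 i$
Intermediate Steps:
$M{\left(s,g \right)} = -1 + g s$ ($M{\left(s,g \right)} = g s - 1 = -1 + g s$)
$P = 41$ ($P = 45 - 4 = 41$)
$C{\left(J \right)} = J \left(-1 + J^{2}\right)$ ($C{\left(J \right)} = J \left(-1 + J J\right) = J \left(-1 + J^{2}\right)$)
$\sqrt{\sqrt{-193973 - 130563} + C{\left(P \right)}} = \sqrt{\sqrt{-193973 - 130563} + \left(41^{3} - 41\right)} = \sqrt{\sqrt{-324536} + \left(68921 - 41\right)} = \sqrt{2 i \sqrt{81134} + 68880} = \sqrt{68880 + 2 i \sqrt{81134}}$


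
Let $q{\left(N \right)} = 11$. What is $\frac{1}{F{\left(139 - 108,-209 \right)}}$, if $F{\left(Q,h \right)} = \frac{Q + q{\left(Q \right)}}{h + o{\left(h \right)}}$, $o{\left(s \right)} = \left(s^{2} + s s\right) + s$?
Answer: $\frac{43472}{21} \approx 2070.1$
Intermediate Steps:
$o{\left(s \right)} = s + 2 s^{2}$ ($o{\left(s \right)} = \left(s^{2} + s^{2}\right) + s = 2 s^{2} + s = s + 2 s^{2}$)
$F{\left(Q,h \right)} = \frac{11 + Q}{h + h \left(1 + 2 h\right)}$ ($F{\left(Q,h \right)} = \frac{Q + 11}{h + h \left(1 + 2 h\right)} = \frac{11 + Q}{h + h \left(1 + 2 h\right)}$)
$\frac{1}{F{\left(139 - 108,-209 \right)}} = \frac{1}{\frac{1}{2} \frac{1}{-209} \frac{1}{1 - 209} \left(11 + \left(139 - 108\right)\right)} = \frac{1}{\frac{1}{2} \left(- \frac{1}{209}\right) \frac{1}{-208} \left(11 + \left(139 - 108\right)\right)} = \frac{1}{\frac{1}{2} \left(- \frac{1}{209}\right) \left(- \frac{1}{208}\right) \left(11 + 31\right)} = \frac{1}{\frac{1}{2} \left(- \frac{1}{209}\right) \left(- \frac{1}{208}\right) 42} = \frac{1}{\frac{21}{43472}} = \frac{43472}{21}$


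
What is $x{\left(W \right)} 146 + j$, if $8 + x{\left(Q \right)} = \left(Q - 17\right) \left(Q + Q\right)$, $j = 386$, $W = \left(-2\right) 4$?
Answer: $57618$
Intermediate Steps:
$W = -8$
$x{\left(Q \right)} = -8 + 2 Q \left(-17 + Q\right)$ ($x{\left(Q \right)} = -8 + \left(Q - 17\right) \left(Q + Q\right) = -8 + \left(-17 + Q\right) 2 Q = -8 + 2 Q \left(-17 + Q\right)$)
$x{\left(W \right)} 146 + j = \left(-8 - -272 + 2 \left(-8\right)^{2}\right) 146 + 386 = \left(-8 + 272 + 2 \cdot 64\right) 146 + 386 = \left(-8 + 272 + 128\right) 146 + 386 = 392 \cdot 146 + 386 = 57232 + 386 = 57618$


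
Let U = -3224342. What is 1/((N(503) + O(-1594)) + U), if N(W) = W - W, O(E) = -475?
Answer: -1/3224817 ≈ -3.1009e-7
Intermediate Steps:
N(W) = 0
1/((N(503) + O(-1594)) + U) = 1/((0 - 475) - 3224342) = 1/(-475 - 3224342) = 1/(-3224817) = -1/3224817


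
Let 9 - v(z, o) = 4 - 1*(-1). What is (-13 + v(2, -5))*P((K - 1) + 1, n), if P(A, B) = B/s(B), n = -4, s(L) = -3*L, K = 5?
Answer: 3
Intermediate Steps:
v(z, o) = 4 (v(z, o) = 9 - (4 - 1*(-1)) = 9 - (4 + 1) = 9 - 1*5 = 9 - 5 = 4)
P(A, B) = -⅓ (P(A, B) = B/((-3*B)) = B*(-1/(3*B)) = -⅓)
(-13 + v(2, -5))*P((K - 1) + 1, n) = (-13 + 4)*(-⅓) = -9*(-⅓) = 3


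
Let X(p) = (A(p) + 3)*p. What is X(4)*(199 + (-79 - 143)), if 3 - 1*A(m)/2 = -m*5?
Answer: -4508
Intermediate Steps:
A(m) = 6 + 10*m (A(m) = 6 - 2*(-m)*5 = 6 - (-10)*m = 6 + 10*m)
X(p) = p*(9 + 10*p) (X(p) = ((6 + 10*p) + 3)*p = (9 + 10*p)*p = p*(9 + 10*p))
X(4)*(199 + (-79 - 143)) = (4*(9 + 10*4))*(199 + (-79 - 143)) = (4*(9 + 40))*(199 - 222) = (4*49)*(-23) = 196*(-23) = -4508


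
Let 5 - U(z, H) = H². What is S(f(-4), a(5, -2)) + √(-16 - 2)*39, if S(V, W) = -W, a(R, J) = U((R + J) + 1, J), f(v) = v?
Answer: -1 + 117*I*√2 ≈ -1.0 + 165.46*I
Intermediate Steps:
U(z, H) = 5 - H²
a(R, J) = 5 - J²
S(f(-4), a(5, -2)) + √(-16 - 2)*39 = -(5 - 1*(-2)²) + √(-16 - 2)*39 = -(5 - 1*4) + √(-18)*39 = -(5 - 4) + (3*I*√2)*39 = -1*1 + 117*I*√2 = -1 + 117*I*√2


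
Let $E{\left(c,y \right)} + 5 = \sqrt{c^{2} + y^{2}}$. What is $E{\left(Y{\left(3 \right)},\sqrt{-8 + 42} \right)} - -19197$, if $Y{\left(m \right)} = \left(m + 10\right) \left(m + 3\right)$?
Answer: $19192 + \sqrt{6118} \approx 19270.0$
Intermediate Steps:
$Y{\left(m \right)} = \left(3 + m\right) \left(10 + m\right)$ ($Y{\left(m \right)} = \left(10 + m\right) \left(3 + m\right) = \left(3 + m\right) \left(10 + m\right)$)
$E{\left(c,y \right)} = -5 + \sqrt{c^{2} + y^{2}}$
$E{\left(Y{\left(3 \right)},\sqrt{-8 + 42} \right)} - -19197 = \left(-5 + \sqrt{\left(30 + 3^{2} + 13 \cdot 3\right)^{2} + \left(\sqrt{-8 + 42}\right)^{2}}\right) - -19197 = \left(-5 + \sqrt{\left(30 + 9 + 39\right)^{2} + \left(\sqrt{34}\right)^{2}}\right) + 19197 = \left(-5 + \sqrt{78^{2} + 34}\right) + 19197 = \left(-5 + \sqrt{6084 + 34}\right) + 19197 = \left(-5 + \sqrt{6118}\right) + 19197 = 19192 + \sqrt{6118}$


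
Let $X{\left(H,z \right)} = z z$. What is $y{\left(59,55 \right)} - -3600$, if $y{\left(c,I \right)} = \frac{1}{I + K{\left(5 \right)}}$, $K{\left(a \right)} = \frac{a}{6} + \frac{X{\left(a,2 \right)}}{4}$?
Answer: $\frac{1227606}{341} \approx 3600.0$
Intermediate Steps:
$X{\left(H,z \right)} = z^{2}$
$K{\left(a \right)} = 1 + \frac{a}{6}$ ($K{\left(a \right)} = \frac{a}{6} + \frac{2^{2}}{4} = a \frac{1}{6} + 4 \cdot \frac{1}{4} = \frac{a}{6} + 1 = 1 + \frac{a}{6}$)
$y{\left(c,I \right)} = \frac{1}{\frac{11}{6} + I}$ ($y{\left(c,I \right)} = \frac{1}{I + \left(1 + \frac{1}{6} \cdot 5\right)} = \frac{1}{I + \left(1 + \frac{5}{6}\right)} = \frac{1}{I + \frac{11}{6}} = \frac{1}{\frac{11}{6} + I}$)
$y{\left(59,55 \right)} - -3600 = \frac{6}{11 + 6 \cdot 55} - -3600 = \frac{6}{11 + 330} + 3600 = \frac{6}{341} + 3600 = \frac{1227606}{341}$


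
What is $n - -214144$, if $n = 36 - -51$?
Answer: $214231$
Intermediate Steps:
$n = 87$ ($n = 36 + 51 = 87$)
$n - -214144 = 87 - -214144 = 87 + 214144 = 214231$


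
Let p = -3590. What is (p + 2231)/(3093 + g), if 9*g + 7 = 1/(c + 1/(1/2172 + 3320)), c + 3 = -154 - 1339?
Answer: -43981514723628/100074035267693 ≈ -0.43949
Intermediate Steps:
c = -1496 (c = -3 + (-154 - 1339) = -3 - 1493 = -1496)
g = -25173739063/32363145492 (g = -7/9 + 1/(9*(-1496 + 1/(1/2172 + 3320))) = -7/9 + 1/(9*(-1496 + 1/(7211041/2172))) = -7/9 + 1/(9*(-1496 + 2172/7211041)) = -7/9 + 1/(9*(-10787715164/7211041)) = -7/9 + (⅑)*(-7211041/10787715164) = -7/9 - 7211041/97089436476 = -25173739063/32363145492 ≈ -0.77785)
(p + 2231)/(3093 + g) = (-3590 + 2231)/(3093 - 25173739063/32363145492) = -1359/100074035267693/32363145492 = -1359*32363145492/100074035267693 = -43981514723628/100074035267693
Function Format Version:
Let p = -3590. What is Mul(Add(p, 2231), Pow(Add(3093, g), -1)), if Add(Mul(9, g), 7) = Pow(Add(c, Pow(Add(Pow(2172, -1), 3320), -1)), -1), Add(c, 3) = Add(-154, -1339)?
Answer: Rational(-43981514723628, 100074035267693) ≈ -0.43949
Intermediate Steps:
c = -1496 (c = Add(-3, Add(-154, -1339)) = Add(-3, -1493) = -1496)
g = Rational(-25173739063, 32363145492) (g = Add(Rational(-7, 9), Mul(Rational(1, 9), Pow(Add(-1496, Pow(Add(Pow(2172, -1), 3320), -1)), -1))) = Add(Rational(-7, 9), Mul(Rational(1, 9), Pow(Add(-1496, Pow(Add(Rational(1, 2172), 3320), -1)), -1))) = Add(Rational(-7, 9), Mul(Rational(1, 9), Pow(Add(-1496, Pow(Rational(7211041, 2172), -1)), -1))) = Add(Rational(-7, 9), Mul(Rational(1, 9), Pow(Add(-1496, Rational(2172, 7211041)), -1))) = Add(Rational(-7, 9), Mul(Rational(1, 9), Pow(Rational(-10787715164, 7211041), -1))) = Add(Rational(-7, 9), Mul(Rational(1, 9), Rational(-7211041, 10787715164))) = Add(Rational(-7, 9), Rational(-7211041, 97089436476)) = Rational(-25173739063, 32363145492) ≈ -0.77785)
Mul(Add(p, 2231), Pow(Add(3093, g), -1)) = Mul(Add(-3590, 2231), Pow(Add(3093, Rational(-25173739063, 32363145492)), -1)) = Mul(-1359, Pow(Rational(100074035267693, 32363145492), -1)) = Mul(-1359, Rational(32363145492, 100074035267693)) = Rational(-43981514723628, 100074035267693)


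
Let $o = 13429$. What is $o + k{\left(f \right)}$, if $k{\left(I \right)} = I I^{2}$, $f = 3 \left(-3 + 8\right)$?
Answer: $16804$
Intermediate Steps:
$f = 15$ ($f = 3 \cdot 5 = 15$)
$k{\left(I \right)} = I^{3}$
$o + k{\left(f \right)} = 13429 + 15^{3} = 13429 + 3375 = 16804$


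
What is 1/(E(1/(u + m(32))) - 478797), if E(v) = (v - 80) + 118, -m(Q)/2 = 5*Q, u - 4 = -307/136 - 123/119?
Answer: -303965/145525980387 ≈ -2.0887e-6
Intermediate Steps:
u = 675/952 (u = 4 + (-307/136 - 123/119) = 4 - 3133/952 = 675/952 ≈ 0.70903)
m(Q) = -10*Q
E(v) = 38 + v (E(v) = (-80 + v) + 118 = 38 + v)
1/(E(1/(u + m(32))) - 478797) = 1/((38 + 1/(675/952 - 10*32)) - 478797) = 1/((38 + 1/(675/952 - 320)) - 478797) = 1/((38 + 1/(-303965/952)) - 478797) = 1/((38 - 952/303965) - 478797) = 1/(11549718/303965 - 478797) = 1/(-145525980387/303965) = -303965/145525980387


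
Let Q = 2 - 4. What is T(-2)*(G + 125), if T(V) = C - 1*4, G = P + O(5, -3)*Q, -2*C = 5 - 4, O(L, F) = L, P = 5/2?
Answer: -2115/4 ≈ -528.75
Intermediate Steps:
P = 5/2 (P = 5*(1/2) = 5/2 ≈ 2.5000)
Q = -2
C = -1/2 (C = -(5 - 4)/2 = -1/2*1 = -1/2 ≈ -0.50000)
G = -15/2 (G = 5/2 + 5*(-2) = 5/2 - 10 = -15/2 ≈ -7.5000)
T(V) = -9/2 (T(V) = -1/2 - 1*4 = -1/2 - 4 = -9/2)
T(-2)*(G + 125) = -9*(-15/2 + 125)/2 = -9/2*235/2 = -2115/4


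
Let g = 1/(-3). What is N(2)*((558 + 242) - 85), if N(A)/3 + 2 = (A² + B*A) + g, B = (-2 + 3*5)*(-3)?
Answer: -163735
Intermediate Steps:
g = -⅓ ≈ -0.33333
B = -39 (B = (-2 + 15)*(-3) = 13*(-3) = -39)
N(A) = -7 - 117*A + 3*A² (N(A) = -6 + 3*((A² - 39*A) - ⅓) = -6 + 3*(-⅓ + A² - 39*A) = -6 + (-1 - 117*A + 3*A²) = -7 - 117*A + 3*A²)
N(2)*((558 + 242) - 85) = (-7 - 117*2 + 3*2²)*((558 + 242) - 85) = (-7 - 234 + 3*4)*(800 - 85) = (-7 - 234 + 12)*715 = -229*715 = -163735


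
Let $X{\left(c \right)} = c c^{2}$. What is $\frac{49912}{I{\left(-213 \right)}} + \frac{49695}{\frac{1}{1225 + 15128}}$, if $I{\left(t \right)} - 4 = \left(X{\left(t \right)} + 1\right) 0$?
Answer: $812674813$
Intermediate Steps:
$X{\left(c \right)} = c^{3}$
$I{\left(t \right)} = 4$ ($I{\left(t \right)} = 4 + \left(t^{3} + 1\right) 0 = 4 + \left(1 + t^{3}\right) 0 = 4 + 0 = 4$)
$\frac{49912}{I{\left(-213 \right)}} + \frac{49695}{\frac{1}{1225 + 15128}} = \frac{49912}{4} + \frac{49695}{\frac{1}{1225 + 15128}} = 49912 \cdot \frac{1}{4} + \frac{49695}{\frac{1}{16353}} = 12478 + 49695 \frac{1}{\frac{1}{16353}} = 12478 + 49695 \cdot 16353 = 12478 + 812662335 = 812674813$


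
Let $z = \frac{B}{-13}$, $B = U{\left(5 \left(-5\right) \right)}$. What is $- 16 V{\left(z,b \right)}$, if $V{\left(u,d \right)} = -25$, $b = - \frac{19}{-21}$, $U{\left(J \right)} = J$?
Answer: $400$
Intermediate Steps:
$B = -25$ ($B = 5 \left(-5\right) = -25$)
$b = \frac{19}{21}$ ($b = \left(-19\right) \left(- \frac{1}{21}\right) = \frac{19}{21} \approx 0.90476$)
$z = \frac{25}{13}$ ($z = - \frac{25}{-13} = \left(-25\right) \left(- \frac{1}{13}\right) = \frac{25}{13} \approx 1.9231$)
$- 16 V{\left(z,b \right)} = \left(-16\right) \left(-25\right) = 400$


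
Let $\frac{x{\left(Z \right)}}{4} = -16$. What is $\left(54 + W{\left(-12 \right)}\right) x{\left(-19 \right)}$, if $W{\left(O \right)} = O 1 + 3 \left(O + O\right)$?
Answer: $1920$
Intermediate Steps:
$x{\left(Z \right)} = -64$ ($x{\left(Z \right)} = 4 \left(-16\right) = -64$)
$W{\left(O \right)} = 7 O$ ($W{\left(O \right)} = O + 3 \cdot 2 O = O + 6 O = 7 O$)
$\left(54 + W{\left(-12 \right)}\right) x{\left(-19 \right)} = \left(54 + 7 \left(-12\right)\right) \left(-64\right) = \left(54 - 84\right) \left(-64\right) = \left(-30\right) \left(-64\right) = 1920$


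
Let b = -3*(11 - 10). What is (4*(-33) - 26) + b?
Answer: -161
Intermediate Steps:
b = -3 (b = -3*1 = -3)
(4*(-33) - 26) + b = (4*(-33) - 26) - 3 = (-132 - 26) - 3 = -158 - 3 = -161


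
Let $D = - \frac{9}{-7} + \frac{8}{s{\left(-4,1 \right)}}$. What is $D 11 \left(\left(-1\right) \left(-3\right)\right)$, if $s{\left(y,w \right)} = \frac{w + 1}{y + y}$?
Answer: $- \frac{7095}{7} \approx -1013.6$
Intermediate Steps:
$s{\left(y,w \right)} = \frac{1 + w}{2 y}$
$D = - \frac{215}{7}$ ($D = - \frac{9}{-7} + \frac{8}{\frac{1}{2} \frac{1}{-4} \left(1 + 1\right)} = \left(-9\right) \left(- \frac{1}{7}\right) + \frac{8}{\frac{1}{2} \left(- \frac{1}{4}\right) 2} = \frac{9}{7} + \frac{8}{- \frac{1}{4}} = \frac{9}{7} + 8 \left(-4\right) = \frac{9}{7} - 32 = - \frac{215}{7} \approx -30.714$)
$D 11 \left(\left(-1\right) \left(-3\right)\right) = \left(- \frac{215}{7}\right) 11 \left(\left(-1\right) \left(-3\right)\right) = \left(- \frac{2365}{7}\right) 3 = - \frac{7095}{7}$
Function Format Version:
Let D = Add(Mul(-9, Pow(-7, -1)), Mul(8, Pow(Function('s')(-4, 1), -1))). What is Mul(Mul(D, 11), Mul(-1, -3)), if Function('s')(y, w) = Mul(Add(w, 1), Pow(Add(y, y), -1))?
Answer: Rational(-7095, 7) ≈ -1013.6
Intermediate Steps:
Function('s')(y, w) = Mul(Rational(1, 2), Pow(y, -1), Add(1, w)) (Function('s')(y, w) = Mul(Add(1, w), Pow(Mul(2, y), -1)) = Mul(Add(1, w), Mul(Rational(1, 2), Pow(y, -1))) = Mul(Rational(1, 2), Pow(y, -1), Add(1, w)))
D = Rational(-215, 7) (D = Add(Mul(-9, Pow(-7, -1)), Mul(8, Pow(Mul(Rational(1, 2), Pow(-4, -1), Add(1, 1)), -1))) = Add(Mul(-9, Rational(-1, 7)), Mul(8, Pow(Mul(Rational(1, 2), Rational(-1, 4), 2), -1))) = Add(Rational(9, 7), Mul(8, Pow(Rational(-1, 4), -1))) = Add(Rational(9, 7), Mul(8, -4)) = Add(Rational(9, 7), -32) = Rational(-215, 7) ≈ -30.714)
Mul(Mul(D, 11), Mul(-1, -3)) = Mul(Mul(Rational(-215, 7), 11), Mul(-1, -3)) = Mul(Rational(-2365, 7), 3) = Rational(-7095, 7)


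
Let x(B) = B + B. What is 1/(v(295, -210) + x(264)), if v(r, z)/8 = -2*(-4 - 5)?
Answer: 1/672 ≈ 0.0014881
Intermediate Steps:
x(B) = 2*B
v(r, z) = 144 (v(r, z) = 8*(-2*(-4 - 5)) = 8*(-2*(-9)) = 8*18 = 144)
1/(v(295, -210) + x(264)) = 1/(144 + 2*264) = 1/(144 + 528) = 1/672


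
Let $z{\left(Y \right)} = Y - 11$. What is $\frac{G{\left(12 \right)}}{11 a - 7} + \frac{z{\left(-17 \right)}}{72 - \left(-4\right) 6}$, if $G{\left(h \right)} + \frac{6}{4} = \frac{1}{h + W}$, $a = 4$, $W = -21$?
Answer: $- \frac{893}{2664} \approx -0.33521$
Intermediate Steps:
$G{\left(h \right)} = - \frac{3}{2} + \frac{1}{-21 + h}$ ($G{\left(h \right)} = - \frac{3}{2} + \frac{1}{h - 21} = - \frac{3}{2} + \frac{1}{-21 + h}$)
$z{\left(Y \right)} = -11 + Y$
$\frac{G{\left(12 \right)}}{11 a - 7} + \frac{z{\left(-17 \right)}}{72 - \left(-4\right) 6} = \frac{\frac{1}{2} \frac{1}{-21 + 12} \left(65 - 36\right)}{11 \cdot 4 - 7} + \frac{-11 - 17}{72 - \left(-4\right) 6} = \frac{\frac{1}{2} \frac{1}{-9} \left(65 - 36\right)}{44 - 7} - \frac{28}{72 - -24} = \frac{\frac{1}{2} \left(- \frac{1}{9}\right) 29}{37} - \frac{28}{72 + 24} = \left(- \frac{29}{18}\right) \frac{1}{37} - \frac{28}{96} = - \frac{29}{666} - \frac{7}{24} = - \frac{893}{2664}$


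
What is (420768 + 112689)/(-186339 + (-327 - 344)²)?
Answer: 533457/263902 ≈ 2.0214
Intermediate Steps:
(420768 + 112689)/(-186339 + (-327 - 344)²) = 533457/(-186339 + (-671)²) = 533457/(-186339 + 450241) = 533457/263902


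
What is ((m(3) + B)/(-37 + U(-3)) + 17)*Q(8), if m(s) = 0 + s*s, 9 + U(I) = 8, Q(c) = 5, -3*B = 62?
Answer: 9865/114 ≈ 86.535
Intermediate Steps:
B = -62/3 (B = -1/3*62 = -62/3 ≈ -20.667)
U(I) = -1 (U(I) = -9 + 8 = -1)
m(s) = s**2 (m(s) = 0 + s**2 = s**2)
((m(3) + B)/(-37 + U(-3)) + 17)*Q(8) = ((3**2 - 62/3)/(-37 - 1) + 17)*5 = ((9 - 62/3)/(-38) + 17)*5 = (-35/3*(-1/38) + 17)*5 = (35/114 + 17)*5 = (1973/114)*5 = 9865/114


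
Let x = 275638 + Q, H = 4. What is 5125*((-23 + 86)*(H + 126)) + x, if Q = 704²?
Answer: 42745004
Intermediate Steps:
Q = 495616
x = 771254 (x = 275638 + 495616 = 771254)
5125*((-23 + 86)*(H + 126)) + x = 5125*((-23 + 86)*(4 + 126)) + 771254 = 5125*(63*130) + 771254 = 5125*8190 + 771254 = 41973750 + 771254 = 42745004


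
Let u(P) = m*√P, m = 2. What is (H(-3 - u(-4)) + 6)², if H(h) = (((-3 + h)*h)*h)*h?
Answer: 718768 + 355776*I ≈ 7.1877e+5 + 3.5578e+5*I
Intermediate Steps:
u(P) = 2*√P
H(h) = h³*(-3 + h) (H(h) = ((h*(-3 + h))*h)*h = (h²*(-3 + h))*h = h³*(-3 + h))
(H(-3 - u(-4)) + 6)² = ((-3 - 2*√(-4))³*(-3 + (-3 - 2*√(-4))) + 6)² = ((-3 - 2*2*I)³*(-3 + (-3 - 2*2*I)) + 6)² = ((-3 - 4*I)³*(-3 + (-3 - 4*I)) + 6)² = ((-3 - 4*I)³*(-6 - 4*I) + 6)² = (6 + (-3 - 4*I)³*(-6 - 4*I))²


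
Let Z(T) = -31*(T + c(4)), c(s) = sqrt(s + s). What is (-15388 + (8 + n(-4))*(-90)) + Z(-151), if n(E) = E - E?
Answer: -11427 - 62*sqrt(2) ≈ -11515.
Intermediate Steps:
n(E) = 0
c(s) = sqrt(2)*sqrt(s) (c(s) = sqrt(2*s) = sqrt(2)*sqrt(s))
Z(T) = -62*sqrt(2) - 31*T (Z(T) = -31*(T + sqrt(2)*sqrt(4)) = -31*(T + sqrt(2)*2) = -31*(T + 2*sqrt(2)) = -62*sqrt(2) - 31*T)
(-15388 + (8 + n(-4))*(-90)) + Z(-151) = (-15388 + (8 + 0)*(-90)) + (-62*sqrt(2) - 31*(-151)) = (-15388 + 8*(-90)) + (-62*sqrt(2) + 4681) = (-15388 - 720) + (4681 - 62*sqrt(2)) = -16108 + (4681 - 62*sqrt(2)) = -11427 - 62*sqrt(2)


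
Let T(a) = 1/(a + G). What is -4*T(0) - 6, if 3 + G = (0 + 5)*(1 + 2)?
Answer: -19/3 ≈ -6.3333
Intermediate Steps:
G = 12 (G = -3 + (0 + 5)*(1 + 2) = -3 + 5*3 = -3 + 15 = 12)
T(a) = 1/(12 + a) (T(a) = 1/(a + 12) = 1/(12 + a))
-4*T(0) - 6 = -4/(12 + 0) - 6 = -4/12 - 6 = -4*1/12 - 6 = -⅓ - 6 = -19/3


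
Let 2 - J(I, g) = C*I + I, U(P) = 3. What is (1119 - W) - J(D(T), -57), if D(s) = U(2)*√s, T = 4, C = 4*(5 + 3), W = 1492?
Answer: -177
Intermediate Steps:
C = 32 (C = 4*8 = 32)
D(s) = 3*√s
J(I, g) = 2 - 33*I (J(I, g) = 2 - (32*I + I) = 2 - 33*I)
(1119 - W) - J(D(T), -57) = (1119 - 1*1492) - (2 - 99*√4) = (1119 - 1492) - (2 - 99*2) = -373 - (2 - 33*6) = -373 - (2 - 198) = -373 - 1*(-196) = -373 + 196 = -177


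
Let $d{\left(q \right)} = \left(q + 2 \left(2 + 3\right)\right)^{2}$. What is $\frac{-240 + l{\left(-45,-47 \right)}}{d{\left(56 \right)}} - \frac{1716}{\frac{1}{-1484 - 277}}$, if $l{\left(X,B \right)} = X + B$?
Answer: $\frac{3290822881}{1089} \approx 3.0219 \cdot 10^{6}$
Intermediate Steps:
$l{\left(X,B \right)} = B + X$
$d{\left(q \right)} = \left(10 + q\right)^{2}$ ($d{\left(q \right)} = \left(q + 2 \cdot 5\right)^{2} = \left(q + 10\right)^{2} = \left(10 + q\right)^{2}$)
$\frac{-240 + l{\left(-45,-47 \right)}}{d{\left(56 \right)}} - \frac{1716}{\frac{1}{-1484 - 277}} = \frac{-240 - 92}{\left(10 + 56\right)^{2}} - \frac{1716}{\frac{1}{-1484 - 277}} = \frac{-240 - 92}{66^{2}} - \frac{1716}{\frac{1}{-1761}} = - \frac{332}{4356} - \frac{1716}{- \frac{1}{1761}} = \left(-332\right) \frac{1}{4356} - -3021876 = - \frac{83}{1089} + 3021876 = \frac{3290822881}{1089}$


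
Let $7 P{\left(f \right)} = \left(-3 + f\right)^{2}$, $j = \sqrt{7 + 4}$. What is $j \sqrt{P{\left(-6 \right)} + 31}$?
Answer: $\frac{\sqrt{22946}}{7} \approx 21.64$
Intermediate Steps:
$j = \sqrt{11} \approx 3.3166$
$P{\left(f \right)} = \frac{\left(-3 + f\right)^{2}}{7}$
$j \sqrt{P{\left(-6 \right)} + 31} = \sqrt{11} \sqrt{\frac{\left(-3 - 6\right)^{2}}{7} + 31} = \sqrt{11} \sqrt{\frac{\left(-9\right)^{2}}{7} + 31} = \sqrt{11} \sqrt{\frac{1}{7} \cdot 81 + 31} = \sqrt{11} \sqrt{\frac{81}{7} + 31} = \sqrt{11} \sqrt{\frac{298}{7}} = \sqrt{11} \frac{\sqrt{2086}}{7} = \frac{\sqrt{22946}}{7}$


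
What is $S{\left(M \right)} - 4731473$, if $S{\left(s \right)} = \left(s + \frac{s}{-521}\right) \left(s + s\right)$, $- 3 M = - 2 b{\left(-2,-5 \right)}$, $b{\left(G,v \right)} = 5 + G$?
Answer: $- \frac{2465093273}{521} \approx -4.7315 \cdot 10^{6}$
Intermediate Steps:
$M = 2$ ($M = - \frac{\left(-2\right) \left(5 - 2\right)}{3} = - \frac{\left(-2\right) 3}{3} = \left(- \frac{1}{3}\right) \left(-6\right) = 2$)
$S{\left(s \right)} = \frac{1040 s^{2}}{521}$ ($S{\left(s \right)} = \left(s + s \left(- \frac{1}{521}\right)\right) 2 s = \left(s - \frac{s}{521}\right) 2 s = \frac{520 s}{521} \cdot 2 s = \frac{1040 s^{2}}{521}$)
$S{\left(M \right)} - 4731473 = \frac{1040 \cdot 2^{2}}{521} - 4731473 = \frac{1040}{521} \cdot 4 - 4731473 = \frac{4160}{521} - 4731473 = - \frac{2465093273}{521}$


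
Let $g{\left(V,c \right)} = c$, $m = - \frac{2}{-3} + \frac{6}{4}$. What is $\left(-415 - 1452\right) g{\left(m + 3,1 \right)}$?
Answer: $-1867$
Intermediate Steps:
$m = \frac{13}{6}$ ($m = \left(-2\right) \left(- \frac{1}{3}\right) + 6 \cdot \frac{1}{4} = \frac{2}{3} + \frac{3}{2} = \frac{13}{6} \approx 2.1667$)
$\left(-415 - 1452\right) g{\left(m + 3,1 \right)} = \left(-415 - 1452\right) 1 = \left(-1867\right) 1 = -1867$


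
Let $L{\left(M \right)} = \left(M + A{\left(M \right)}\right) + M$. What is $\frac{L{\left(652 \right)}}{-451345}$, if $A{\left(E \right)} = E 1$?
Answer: $- \frac{1956}{451345} \approx -0.0043337$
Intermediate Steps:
$A{\left(E \right)} = E$
$L{\left(M \right)} = 3 M$ ($L{\left(M \right)} = \left(M + M\right) + M = 2 M + M = 3 M$)
$\frac{L{\left(652 \right)}}{-451345} = \frac{3 \cdot 652}{-451345} = 1956 \left(- \frac{1}{451345}\right) = - \frac{1956}{451345}$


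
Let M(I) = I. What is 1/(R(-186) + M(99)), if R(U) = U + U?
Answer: -1/273 ≈ -0.0036630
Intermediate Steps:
R(U) = 2*U
1/(R(-186) + M(99)) = 1/(2*(-186) + 99) = 1/(-372 + 99) = 1/(-273) = -1/273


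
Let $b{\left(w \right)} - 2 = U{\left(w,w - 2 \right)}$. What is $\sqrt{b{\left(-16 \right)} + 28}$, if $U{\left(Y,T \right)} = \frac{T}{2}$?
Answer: $\sqrt{21} \approx 4.5826$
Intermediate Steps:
$U{\left(Y,T \right)} = \frac{T}{2}$ ($U{\left(Y,T \right)} = T \frac{1}{2} = \frac{T}{2}$)
$b{\left(w \right)} = 1 + \frac{w}{2}$ ($b{\left(w \right)} = 2 + \frac{w - 2}{2} = 2 + \frac{-2 + w}{2} = 2 + \left(-1 + \frac{w}{2}\right) = 1 + \frac{w}{2}$)
$\sqrt{b{\left(-16 \right)} + 28} = \sqrt{\left(1 + \frac{1}{2} \left(-16\right)\right) + 28} = \sqrt{\left(1 - 8\right) + 28} = \sqrt{-7 + 28} = \sqrt{21}$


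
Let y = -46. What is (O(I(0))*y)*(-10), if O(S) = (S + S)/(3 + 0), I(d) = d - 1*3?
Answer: -920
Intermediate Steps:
I(d) = -3 + d (I(d) = d - 3 = -3 + d)
O(S) = 2*S/3 (O(S) = (2*S)/3 = (2*S)*(⅓) = 2*S/3)
(O(I(0))*y)*(-10) = ((2*(-3 + 0)/3)*(-46))*(-10) = (((⅔)*(-3))*(-46))*(-10) = -2*(-46)*(-10) = 92*(-10) = -920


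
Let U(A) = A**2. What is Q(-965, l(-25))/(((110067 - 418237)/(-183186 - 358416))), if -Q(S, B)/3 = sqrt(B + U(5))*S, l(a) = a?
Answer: 0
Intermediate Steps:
Q(S, B) = -3*S*sqrt(25 + B) (Q(S, B) = -3*sqrt(B + 5**2)*S = -3*sqrt(B + 25)*S = -3*sqrt(25 + B)*S = -3*S*sqrt(25 + B))
Q(-965, l(-25))/(((110067 - 418237)/(-183186 - 358416))) = (-3*(-965)*sqrt(25 - 25))/(((110067 - 418237)/(-183186 - 358416))) = (-3*(-965)*sqrt(0))/((-308170/(-541602))) = (-3*(-965)*0)/((-308170*(-1/541602))) = 0/(154085/270801) = 0*(270801/154085) = 0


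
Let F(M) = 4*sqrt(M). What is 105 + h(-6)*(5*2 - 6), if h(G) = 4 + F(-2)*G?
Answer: 121 - 96*I*sqrt(2) ≈ 121.0 - 135.76*I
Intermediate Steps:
h(G) = 4 + 4*I*G*sqrt(2) (h(G) = 4 + (4*sqrt(-2))*G = 4 + (4*(I*sqrt(2)))*G = 4 + (4*I*sqrt(2))*G = 4 + 4*I*G*sqrt(2))
105 + h(-6)*(5*2 - 6) = 105 + (4 + 4*I*(-6)*sqrt(2))*(5*2 - 6) = 105 + (4 - 24*I*sqrt(2))*(10 - 6) = 105 + (4 - 24*I*sqrt(2))*4 = 105 + (16 - 96*I*sqrt(2)) = 121 - 96*I*sqrt(2)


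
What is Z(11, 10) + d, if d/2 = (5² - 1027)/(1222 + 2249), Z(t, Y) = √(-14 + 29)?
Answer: -668/1157 + √15 ≈ 3.2956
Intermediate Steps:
Z(t, Y) = √15
d = -668/1157 (d = 2*((5² - 1027)/(1222 + 2249)) = 2*((25 - 1027)/3471) = 2*(-1002*1/3471) = 2*(-334/1157) = -668/1157 ≈ -0.57736)
Z(11, 10) + d = √15 - 668/1157 = -668/1157 + √15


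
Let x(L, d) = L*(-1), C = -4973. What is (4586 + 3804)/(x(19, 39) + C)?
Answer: -4195/2496 ≈ -1.6807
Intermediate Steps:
x(L, d) = -L
(4586 + 3804)/(x(19, 39) + C) = (4586 + 3804)/(-1*19 - 4973) = 8390/(-19 - 4973) = 8390/(-4992) = 8390*(-1/4992) = -4195/2496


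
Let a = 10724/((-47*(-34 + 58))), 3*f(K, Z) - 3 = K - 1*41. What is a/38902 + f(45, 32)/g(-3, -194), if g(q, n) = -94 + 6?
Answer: -2152787/80449336 ≈ -0.026760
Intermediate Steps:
g(q, n) = -88
f(K, Z) = -38/3 + K/3 (f(K, Z) = 1 + (K - 1*41)/3 = 1 + (K - 41)/3 = 1 + (-41 + K)/3 = 1 + (-41/3 + K/3) = -38/3 + K/3)
a = -2681/282 (a = 10724/((-47*24)) = 10724/(-1128) = 10724*(-1/1128) = -2681/282 ≈ -9.5071)
a/38902 + f(45, 32)/g(-3, -194) = -2681/282/38902 + (-38/3 + (⅓)*45)/(-88) = -2681/282*1/38902 + (-38/3 + 15)*(-1/88) = -2681/10970364 + (7/3)*(-1/88) = -2681/10970364 - 7/264 = -2152787/80449336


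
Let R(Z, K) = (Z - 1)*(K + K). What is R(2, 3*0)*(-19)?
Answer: 0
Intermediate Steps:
R(Z, K) = 2*K*(-1 + Z) (R(Z, K) = (-1 + Z)*(2*K) = 2*K*(-1 + Z))
R(2, 3*0)*(-19) = (2*(3*0)*(-1 + 2))*(-19) = (2*0*1)*(-19) = 0*(-19) = 0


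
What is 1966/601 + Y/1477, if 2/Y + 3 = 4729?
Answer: 6861637467/2097580751 ≈ 3.2712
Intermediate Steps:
Y = 1/2363 (Y = 2/(-3 + 4729) = 2/4726 = 2*(1/4726) = 1/2363 ≈ 0.00042319)
1966/601 + Y/1477 = 1966/601 + (1/2363)/1477 = 1966*(1/601) + (1/2363)*(1/1477) = 1966/601 + 1/3490151 = 6861637467/2097580751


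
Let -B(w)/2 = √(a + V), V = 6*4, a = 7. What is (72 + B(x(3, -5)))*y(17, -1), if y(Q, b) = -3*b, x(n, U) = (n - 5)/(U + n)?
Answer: 216 - 6*√31 ≈ 182.59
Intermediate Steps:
V = 24
x(n, U) = (-5 + n)/(U + n)
B(w) = -2*√31 (B(w) = -2*√(7 + 24) = -2*√31)
(72 + B(x(3, -5)))*y(17, -1) = (72 - 2*√31)*(-3*(-1)) = (72 - 2*√31)*3 = 216 - 6*√31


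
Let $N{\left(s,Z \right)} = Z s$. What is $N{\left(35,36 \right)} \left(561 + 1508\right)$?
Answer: $2606940$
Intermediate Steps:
$N{\left(35,36 \right)} \left(561 + 1508\right) = 36 \cdot 35 \left(561 + 1508\right) = 1260 \cdot 2069 = 2606940$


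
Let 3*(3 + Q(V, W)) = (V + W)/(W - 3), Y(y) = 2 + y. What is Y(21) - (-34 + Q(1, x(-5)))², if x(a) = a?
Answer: -48013/36 ≈ -1333.7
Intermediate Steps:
Q(V, W) = -3 + (V + W)/(3*(-3 + W)) (Q(V, W) = -3 + ((V + W)/(W - 3))/3 = -3 + ((V + W)/(-3 + W))/3 = -3 + (V + W)/(3*(-3 + W)))
Y(21) - (-34 + Q(1, x(-5)))² = (2 + 21) - (-34 + (27 + 1 - 8*(-5))/(3*(-3 - 5)))² = 23 - (-34 + (⅓)*(27 + 1 + 40)/(-8))² = 23 - (-34 + (⅓)*(-⅛)*68)² = 23 - (-34 - 17/6)² = 23 - (-221/6)² = 23 - 1*48841/36 = 23 - 48841/36 = -48013/36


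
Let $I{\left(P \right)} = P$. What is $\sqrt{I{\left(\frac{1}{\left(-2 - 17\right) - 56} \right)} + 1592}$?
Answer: $\frac{\sqrt{358197}}{15} \approx 39.9$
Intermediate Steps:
$\sqrt{I{\left(\frac{1}{\left(-2 - 17\right) - 56} \right)} + 1592} = \sqrt{\frac{1}{\left(-2 - 17\right) - 56} + 1592} = \sqrt{\frac{1}{-19 - 56} + 1592} = \sqrt{\frac{1}{-75} + 1592} = \sqrt{- \frac{1}{75} + 1592} = \sqrt{\frac{119399}{75}} = \frac{\sqrt{358197}}{15}$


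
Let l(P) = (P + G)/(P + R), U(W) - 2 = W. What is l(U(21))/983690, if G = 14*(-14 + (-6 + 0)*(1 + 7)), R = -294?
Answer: 169/53315998 ≈ 3.1698e-6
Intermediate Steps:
U(W) = 2 + W
G = -868 (G = 14*(-14 - 6*8) = 14*(-14 - 48) = 14*(-62) = -868)
l(P) = (-868 + P)/(-294 + P) (l(P) = (P - 868)/(P - 294) = (-868 + P)/(-294 + P))
l(U(21))/983690 = ((-868 + (2 + 21))/(-294 + (2 + 21)))/983690 = ((-868 + 23)/(-294 + 23))*(1/983690) = (-845/(-271))*(1/983690) = -1/271*(-845)*(1/983690) = (845/271)*(1/983690) = 169/53315998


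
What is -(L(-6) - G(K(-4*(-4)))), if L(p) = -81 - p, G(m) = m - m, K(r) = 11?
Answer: 75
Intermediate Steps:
G(m) = 0
-(L(-6) - G(K(-4*(-4)))) = -((-81 - 1*(-6)) - 1*0) = -((-81 + 6) + 0) = -(-75 + 0) = -1*(-75) = 75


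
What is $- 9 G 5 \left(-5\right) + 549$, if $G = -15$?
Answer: $-2826$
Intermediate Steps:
$- 9 G 5 \left(-5\right) + 549 = \left(-9\right) \left(-15\right) 5 \left(-5\right) + 549 = 135 \left(-25\right) + 549 = -3375 + 549 = -2826$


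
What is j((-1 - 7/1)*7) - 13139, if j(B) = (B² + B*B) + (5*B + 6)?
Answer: -7141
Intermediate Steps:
j(B) = 6 + 2*B² + 5*B (j(B) = (B² + B²) + (6 + 5*B) = 2*B² + (6 + 5*B) = 6 + 2*B² + 5*B)
j((-1 - 7/1)*7) - 13139 = (6 + 2*((-1 - 7/1)*7)² + 5*((-1 - 7/1)*7)) - 13139 = (6 + 2*((-1 - 7*1)*7)² + 5*((-1 - 7*1)*7)) - 13139 = (6 + 2*((-1 - 7)*7)² + 5*((-1 - 7)*7)) - 13139 = (6 + 2*(-8*7)² + 5*(-8*7)) - 13139 = (6 + 2*(-56)² + 5*(-56)) - 13139 = (6 + 2*3136 - 280) - 13139 = (6 + 6272 - 280) - 13139 = 5998 - 13139 = -7141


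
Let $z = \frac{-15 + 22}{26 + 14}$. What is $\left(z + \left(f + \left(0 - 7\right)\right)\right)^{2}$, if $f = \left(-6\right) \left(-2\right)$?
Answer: $\frac{42849}{1600} \approx 26.781$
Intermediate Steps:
$z = \frac{7}{40} \approx 0.175$
$f = 12$
$\left(z + \left(f + \left(0 - 7\right)\right)\right)^{2} = \left(\frac{7}{40} + \left(12 + \left(0 - 7\right)\right)\right)^{2} = \left(\frac{7}{40} + \left(12 - 7\right)\right)^{2} = \left(\frac{7}{40} + 5\right)^{2} = \left(\frac{207}{40}\right)^{2} = \frac{42849}{1600}$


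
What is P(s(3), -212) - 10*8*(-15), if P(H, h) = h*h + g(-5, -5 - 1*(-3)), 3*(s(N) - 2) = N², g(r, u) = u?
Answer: 46142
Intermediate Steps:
s(N) = 2 + N²/3
P(H, h) = -2 + h² (P(H, h) = h*h + (-5 - 1*(-3)) = h² + (-5 + 3) = h² - 2 = -2 + h²)
P(s(3), -212) - 10*8*(-15) = (-2 + (-212)²) - 10*8*(-15) = (-2 + 44944) - 80*(-15) = 44942 - 1*(-1200) = 44942 + 1200 = 46142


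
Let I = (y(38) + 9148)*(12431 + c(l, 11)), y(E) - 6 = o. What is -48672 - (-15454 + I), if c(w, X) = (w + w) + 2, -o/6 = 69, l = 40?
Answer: -109396838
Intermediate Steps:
o = -414 (o = -6*69 = -414)
y(E) = -408 (y(E) = 6 - 414 = -408)
c(w, X) = 2 + 2*w (c(w, X) = 2*w + 2 = 2 + 2*w)
I = 109363620 (I = (-408 + 9148)*(12431 + (2 + 2*40)) = 8740*(12431 + (2 + 80)) = 8740*(12431 + 82) = 8740*12513 = 109363620)
-48672 - (-15454 + I) = -48672 - (-15454 + 109363620) = -48672 - 1*109348166 = -48672 - 109348166 = -109396838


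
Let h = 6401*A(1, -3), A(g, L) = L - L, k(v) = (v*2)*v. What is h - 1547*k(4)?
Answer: -49504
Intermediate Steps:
k(v) = 2*v² (k(v) = (2*v)*v = 2*v²)
A(g, L) = 0
h = 0 (h = 6401*0 = 0)
h - 1547*k(4) = 0 - 3094*4² = 0 - 3094*16 = 0 - 1547*32 = 0 - 49504 = -49504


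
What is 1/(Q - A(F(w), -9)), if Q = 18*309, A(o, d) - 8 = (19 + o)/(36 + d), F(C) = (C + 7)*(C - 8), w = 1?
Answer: 27/149995 ≈ 0.00018001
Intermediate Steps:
F(C) = (-8 + C)*(7 + C) (F(C) = (7 + C)*(-8 + C) = (-8 + C)*(7 + C))
A(o, d) = 8 + (19 + o)/(36 + d)
Q = 5562
1/(Q - A(F(w), -9)) = 1/(5562 - (307 + (-56 + 1**2 - 1*1) + 8*(-9))/(36 - 9)) = 1/(5562 - (307 + (-56 + 1 - 1) - 72)/27) = 1/(5562 - (307 - 56 - 72)/27) = 1/(5562 - 179/27) = 1/(149995/27) = 27/149995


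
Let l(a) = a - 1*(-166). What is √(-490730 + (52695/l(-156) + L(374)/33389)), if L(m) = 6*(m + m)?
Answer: I*√2164814031581954/66778 ≈ 696.75*I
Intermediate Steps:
L(m) = 12*m (L(m) = 6*(2*m) = 12*m)
l(a) = 166 + a (l(a) = a + 166 = 166 + a)
√(-490730 + (52695/l(-156) + L(374)/33389)) = √(-490730 + (52695/(166 - 156) + (12*374)/33389)) = √(-490730 + (52695/10 + 4488*(1/33389))) = √(-490730 + (52695*(⅒) + 4488/33389)) = √(-490730 + (10539/2 + 4488/33389)) = √(-490730 + 351895647/66778) = √(-32418072293/66778) = I*√2164814031581954/66778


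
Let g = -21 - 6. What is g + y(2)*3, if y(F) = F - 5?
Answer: -36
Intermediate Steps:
y(F) = -5 + F
g = -27
g + y(2)*3 = -27 + (-5 + 2)*3 = -27 - 3*3 = -27 - 9 = -36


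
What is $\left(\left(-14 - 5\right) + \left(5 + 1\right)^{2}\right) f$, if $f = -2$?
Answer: $-34$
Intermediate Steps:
$\left(\left(-14 - 5\right) + \left(5 + 1\right)^{2}\right) f = \left(\left(-14 - 5\right) + \left(5 + 1\right)^{2}\right) \left(-2\right) = \left(\left(-14 - 5\right) + 6^{2}\right) \left(-2\right) = \left(-19 + 36\right) \left(-2\right) = 17 \left(-2\right) = -34$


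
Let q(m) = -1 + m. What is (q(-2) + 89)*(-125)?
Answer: -10750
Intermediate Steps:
(q(-2) + 89)*(-125) = ((-1 - 2) + 89)*(-125) = (-3 + 89)*(-125) = 86*(-125) = -10750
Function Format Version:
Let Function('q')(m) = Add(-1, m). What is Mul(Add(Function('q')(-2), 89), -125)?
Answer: -10750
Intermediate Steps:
Mul(Add(Function('q')(-2), 89), -125) = Mul(Add(Add(-1, -2), 89), -125) = Mul(Add(-3, 89), -125) = Mul(86, -125) = -10750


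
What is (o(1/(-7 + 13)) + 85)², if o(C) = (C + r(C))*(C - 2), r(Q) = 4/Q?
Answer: 2146225/1296 ≈ 1656.0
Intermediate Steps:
o(C) = (-2 + C)*(C + 4/C) (o(C) = (C + 4/C)*(C - 2) = (C + 4/C)*(-2 + C) = (-2 + C)*(C + 4/C))
(o(1/(-7 + 13)) + 85)² = ((4 + (1/(-7 + 13))² - 8/(1/(-7 + 13)) - 2/(-7 + 13)) + 85)² = ((4 + (1/6)² - 8/(1/6) - 2/6) + 85)² = ((4 + (⅙)² - 8/⅙ - 2*⅙) + 85)² = ((4 + 1/36 - 8*6 - ⅓) + 85)² = ((4 + 1/36 - 48 - ⅓) + 85)² = (-1595/36 + 85)² = (1465/36)² = 2146225/1296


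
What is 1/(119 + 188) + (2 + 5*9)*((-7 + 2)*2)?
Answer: -144289/307 ≈ -470.00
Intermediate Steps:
1/(119 + 188) + (2 + 5*9)*((-7 + 2)*2) = 1/307 + (2 + 45)*(-5*2) = 1/307 + 47*(-10) = 1/307 - 470 = -144289/307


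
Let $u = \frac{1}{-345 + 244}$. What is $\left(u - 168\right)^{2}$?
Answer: $\frac{287946961}{10201} \approx 28227.0$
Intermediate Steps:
$u = - \frac{1}{101}$ ($u = \frac{1}{-101} = - \frac{1}{101} \approx -0.009901$)
$\left(u - 168\right)^{2} = \left(- \frac{1}{101} - 168\right)^{2} = \left(- \frac{16969}{101}\right)^{2} = \frac{287946961}{10201}$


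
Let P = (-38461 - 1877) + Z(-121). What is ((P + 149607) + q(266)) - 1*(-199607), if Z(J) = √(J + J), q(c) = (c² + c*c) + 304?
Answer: 450692 + 11*I*√2 ≈ 4.5069e+5 + 15.556*I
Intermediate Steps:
q(c) = 304 + 2*c² (q(c) = (c² + c²) + 304 = 2*c² + 304 = 304 + 2*c²)
Z(J) = √2*√J (Z(J) = √(2*J) = √2*√J)
P = -40338 + 11*I*√2 (P = (-38461 - 1877) + √2*√(-121) = -40338 + √2*(11*I) = -40338 + 11*I*√2 ≈ -40338.0 + 15.556*I)
((P + 149607) + q(266)) - 1*(-199607) = (((-40338 + 11*I*√2) + 149607) + (304 + 2*266²)) - 1*(-199607) = ((109269 + 11*I*√2) + (304 + 2*70756)) + 199607 = ((109269 + 11*I*√2) + (304 + 141512)) + 199607 = ((109269 + 11*I*√2) + 141816) + 199607 = (251085 + 11*I*√2) + 199607 = 450692 + 11*I*√2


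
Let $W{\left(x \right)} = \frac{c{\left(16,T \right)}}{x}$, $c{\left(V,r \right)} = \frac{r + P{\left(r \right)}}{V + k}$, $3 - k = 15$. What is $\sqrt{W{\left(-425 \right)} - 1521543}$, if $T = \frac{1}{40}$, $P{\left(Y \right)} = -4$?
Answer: $\frac{3 i \sqrt{1954337450330}}{3400} \approx 1233.5 i$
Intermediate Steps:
$k = -12$ ($k = 3 - 15 = -12$)
$T = \frac{1}{40} \approx 0.025$
$c{\left(V,r \right)} = \frac{-4 + r}{-12 + V}$ ($c{\left(V,r \right)} = \frac{r - 4}{V - 12} = \frac{-4 + r}{-12 + V}$)
$W{\left(x \right)} = - \frac{159}{160 x}$ ($W{\left(x \right)} = \frac{\frac{1}{-12 + 16} \left(-4 + \frac{1}{40}\right)}{x} = \frac{\frac{1}{4} \left(- \frac{159}{40}\right)}{x} = - \frac{159}{160 x}$)
$\sqrt{W{\left(-425 \right)} - 1521543} = \sqrt{- \frac{159}{160 \left(-425\right)} - 1521543} = \sqrt{\left(- \frac{159}{160}\right) \left(- \frac{1}{425}\right) - 1521543} = \sqrt{\frac{159}{68000} - 1521543} = \sqrt{- \frac{103464923841}{68000}} = \frac{3 i \sqrt{1954337450330}}{3400}$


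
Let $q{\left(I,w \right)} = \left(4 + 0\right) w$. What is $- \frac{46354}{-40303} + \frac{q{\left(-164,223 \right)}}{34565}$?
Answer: $\frac{7346082}{6246965} \approx 1.1759$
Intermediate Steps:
$q{\left(I,w \right)} = 4 w$
$- \frac{46354}{-40303} + \frac{q{\left(-164,223 \right)}}{34565} = - \frac{46354}{-40303} + \frac{4 \cdot 223}{34565} = \left(-46354\right) \left(- \frac{1}{40303}\right) + 892 \cdot \frac{1}{34565} = \frac{46354}{40303} + \frac{4}{155} = \frac{7346082}{6246965}$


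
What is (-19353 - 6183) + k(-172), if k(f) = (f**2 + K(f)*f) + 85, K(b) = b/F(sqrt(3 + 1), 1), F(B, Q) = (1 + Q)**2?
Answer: 11529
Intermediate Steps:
K(b) = b/4 (K(b) = b/((1 + 1)**2) = b/(2**2) = b/4)
k(f) = 85 + 5*f**2/4 (k(f) = (f**2 + (f/4)*f) + 85 = (f**2 + f**2/4) + 85 = 5*f**2/4 + 85 = 85 + 5*f**2/4)
(-19353 - 6183) + k(-172) = (-19353 - 6183) + (85 + (5/4)*(-172)**2) = -25536 + (85 + (5/4)*29584) = -25536 + (85 + 36980) = -25536 + 37065 = 11529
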